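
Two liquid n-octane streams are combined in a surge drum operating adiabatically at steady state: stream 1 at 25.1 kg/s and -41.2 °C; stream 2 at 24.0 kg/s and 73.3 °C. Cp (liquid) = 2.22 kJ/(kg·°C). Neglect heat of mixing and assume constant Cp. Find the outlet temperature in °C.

T_out = 14.8 °C

No heat crosses the boundary, so H_out = H_in.
T_out = Σ ṁᵢCp,ᵢTᵢ / Σ ṁᵢCp,ᵢ
      = 1609.7 / 109 = 14.767 °C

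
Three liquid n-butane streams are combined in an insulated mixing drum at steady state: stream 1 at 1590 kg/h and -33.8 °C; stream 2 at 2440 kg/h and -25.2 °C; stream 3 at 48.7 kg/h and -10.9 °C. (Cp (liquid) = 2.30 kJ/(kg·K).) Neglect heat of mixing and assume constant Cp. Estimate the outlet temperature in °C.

T_out = -28.4 °C

No heat crosses the boundary, so H_out = H_in.
Σ ṁᵢCp,ᵢTᵢ = 1590×2.30×-33.8 + 2440×2.30×-25.2 + 48.7×2.30×-10.9 = -266250
Σ ṁᵢCp,ᵢ = 1590×2.30 + 2440×2.30 + 48.7×2.30 = 9381
T_out = -266250 / 9381 = -28.382 °C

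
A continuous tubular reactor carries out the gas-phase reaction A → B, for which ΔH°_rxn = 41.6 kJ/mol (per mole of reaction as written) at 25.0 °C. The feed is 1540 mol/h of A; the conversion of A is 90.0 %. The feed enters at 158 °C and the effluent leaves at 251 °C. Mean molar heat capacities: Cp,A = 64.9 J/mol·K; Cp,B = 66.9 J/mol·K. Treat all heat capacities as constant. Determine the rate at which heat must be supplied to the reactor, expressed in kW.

Q_in = 18.8 kW

Extent of reaction ξ = 0.900 × 1540 = 1386 mol/h
Reaction term: ξ·ΔH°_rxn = 1386 × 41.6 = 57658 kJ/h
Sensible, feed 158→25 °C: -13293 kJ/h
Outlet flows (mol/h): A 154, B 1386
Sensible, products 25→251 °C: 23214 kJ/h
Q = ΔH = 67579 kJ/h = 18.772 kW
Heat supplied = 18.772 kW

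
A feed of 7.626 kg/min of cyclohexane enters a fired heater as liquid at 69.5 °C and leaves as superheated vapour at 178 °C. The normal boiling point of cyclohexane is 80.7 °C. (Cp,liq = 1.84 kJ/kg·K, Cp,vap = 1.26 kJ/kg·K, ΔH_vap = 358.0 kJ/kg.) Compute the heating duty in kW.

Q = 63.7 kW

liquid 69.5→80.7 °C: 20.608 kJ/kg
vaporisation at 80.7 °C: 358 kJ/kg
vapour 80.7→178 °C: 122.6 kJ/kg
Δh = 20.608 + 358 + 122.6 = 501.21 kJ/kg
Q = ṁ·Δh = 7.626 kg/min × 501.21 kJ/kg = 3822.2 kJ/min
|Q| = 63.703 kW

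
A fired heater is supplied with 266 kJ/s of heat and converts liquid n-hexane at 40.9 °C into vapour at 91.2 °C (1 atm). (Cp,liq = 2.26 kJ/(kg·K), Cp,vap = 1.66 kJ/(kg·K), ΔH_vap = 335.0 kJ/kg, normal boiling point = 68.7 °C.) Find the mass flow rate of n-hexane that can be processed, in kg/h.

ṁ = 2200 kg/h

Δh = 2.26×(68.7−40.9) + 335.0 + 1.66×(91.2−68.7) = 435.18 kJ/kg
Q = 266 kJ/s = 266 kJ/s = 957600 kJ/h
ṁ = Q/Δh = 957600 / 435.18 = 2200.5 kg/h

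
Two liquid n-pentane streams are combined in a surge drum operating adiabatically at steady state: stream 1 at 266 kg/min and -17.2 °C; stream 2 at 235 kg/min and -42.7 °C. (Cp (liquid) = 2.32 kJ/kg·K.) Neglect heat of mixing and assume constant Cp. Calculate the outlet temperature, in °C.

T_out = -29.2 °C

Adiabatic, steady state ⇒ Σ ṁᵢCp,ᵢ(T_out − Tᵢ) = 0
Σ ṁᵢCp,ᵢTᵢ = 266×2.32×-17.2 + 235×2.32×-42.7 = -33895
Σ ṁᵢCp,ᵢ = 266×2.32 + 235×2.32 = 1162.3
T_out = -33895 / 1162.3 = -29.161 °C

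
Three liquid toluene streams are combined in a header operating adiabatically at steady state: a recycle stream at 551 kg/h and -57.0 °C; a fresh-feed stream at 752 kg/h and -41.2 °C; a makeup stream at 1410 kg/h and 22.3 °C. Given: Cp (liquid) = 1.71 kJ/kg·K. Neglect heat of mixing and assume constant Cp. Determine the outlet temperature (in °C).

T_out = -11.4 °C

Adiabatic, steady state ⇒ Σ ṁᵢCp,ᵢ(T_out − Tᵢ) = 0
Σ ṁᵢCp,ᵢTᵢ = 551×1.71×-57.0 + 752×1.71×-41.2 + 1410×1.71×22.3 = -52918
Σ ṁᵢCp,ᵢ = 551×1.71 + 752×1.71 + 1410×1.71 = 4639.2
T_out = -52918 / 4639.2 = -11.407 °C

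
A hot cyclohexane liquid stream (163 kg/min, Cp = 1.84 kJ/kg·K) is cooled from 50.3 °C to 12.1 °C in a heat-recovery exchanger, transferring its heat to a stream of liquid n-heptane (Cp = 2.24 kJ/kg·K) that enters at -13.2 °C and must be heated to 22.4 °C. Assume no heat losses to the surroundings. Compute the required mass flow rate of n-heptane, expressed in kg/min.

ṁ_c = 144 kg/min

Heat released by hot stream: Q = 163 × 1.84 × (50.3 − 12.1) = 11457 kJ/min
Energy balance on cold side (adiabatic exchanger): Q = ṁ_c·Cp_c·(T_c,out − T_c,in)
ṁ_c = 11457 / [2.24 × (22.4 − -13.2)] = 143.67 kg/min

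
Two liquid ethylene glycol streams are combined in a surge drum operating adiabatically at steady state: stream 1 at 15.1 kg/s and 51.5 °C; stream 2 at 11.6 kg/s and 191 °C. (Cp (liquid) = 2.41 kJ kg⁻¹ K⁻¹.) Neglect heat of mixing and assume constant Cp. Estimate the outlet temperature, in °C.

T_out = 112 °C

No heat crosses the boundary, so H_out = H_in.
T_out = Σ ṁᵢCp,ᵢTᵢ / Σ ṁᵢCp,ᵢ
      = 7213.7 / 64.347 = 112.11 °C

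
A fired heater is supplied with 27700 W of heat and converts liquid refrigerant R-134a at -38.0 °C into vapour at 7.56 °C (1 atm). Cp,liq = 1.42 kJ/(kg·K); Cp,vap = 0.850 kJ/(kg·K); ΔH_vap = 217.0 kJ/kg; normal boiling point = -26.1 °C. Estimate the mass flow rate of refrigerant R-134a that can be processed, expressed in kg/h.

Δh = 1.42×(-26.1−-38.0) + 217.0 + 0.850×(7.56−-26.1) = 262.51 kJ/kg
Q = 27700 W = 27.7 kJ/s = 99720 kJ/h
ṁ = Q/Δh = 99720 / 262.51 = 379.87 kg/h

ṁ = 380 kg/h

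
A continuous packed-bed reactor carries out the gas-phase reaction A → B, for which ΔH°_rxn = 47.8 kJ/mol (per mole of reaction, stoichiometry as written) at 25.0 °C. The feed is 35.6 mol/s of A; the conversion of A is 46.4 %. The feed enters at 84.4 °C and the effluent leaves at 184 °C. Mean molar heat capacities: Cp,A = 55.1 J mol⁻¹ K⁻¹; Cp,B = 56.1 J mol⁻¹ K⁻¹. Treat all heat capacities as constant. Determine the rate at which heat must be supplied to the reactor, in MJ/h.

Q_in = 3560 MJ/h

Extent of reaction ξ = 0.464 × 35.6 = 16.518 mol/s
Reaction term: ξ·ΔH°_rxn = 16.518 × 47.8 = 789.58 kJ/s
Sensible, feed 84.4→25 °C: -116.52 kJ/s
Outlet flows (mol/s): A 19.082, B 16.518
Sensible, products 25→184 °C: 314.51 kJ/s
Q = ΔH = 987.58 kJ/s = 987.58 kW
Heat supplied = 3555.3 MJ/h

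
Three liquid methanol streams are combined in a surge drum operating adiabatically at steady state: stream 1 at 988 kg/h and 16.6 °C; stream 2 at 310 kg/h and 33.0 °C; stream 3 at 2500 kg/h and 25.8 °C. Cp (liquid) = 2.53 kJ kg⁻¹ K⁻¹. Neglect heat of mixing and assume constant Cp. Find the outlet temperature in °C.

T_out = 24.0 °C

No heat crosses the boundary, so H_out = H_in.
T_out = Σ ṁᵢCp,ᵢTᵢ / Σ ṁᵢCp,ᵢ
      = 230560 / 9608.9 = 23.994 °C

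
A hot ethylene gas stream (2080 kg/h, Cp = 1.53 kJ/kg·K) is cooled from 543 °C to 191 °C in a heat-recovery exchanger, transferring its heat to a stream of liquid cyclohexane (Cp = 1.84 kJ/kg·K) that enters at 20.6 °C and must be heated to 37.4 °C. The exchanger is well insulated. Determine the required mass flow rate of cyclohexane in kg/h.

Heat released by hot stream: Q = 2080 × 1.53 × (543 − 191) = 1.1202e+06 kJ/h
Energy balance on cold side (adiabatic exchanger): Q = ṁ_c·Cp_c·(T_c,out − T_c,in)
ṁ_c = 1.1202e+06 / [1.84 × (37.4 − 20.6)] = 36239 kg/h

ṁ_c = 36200 kg/h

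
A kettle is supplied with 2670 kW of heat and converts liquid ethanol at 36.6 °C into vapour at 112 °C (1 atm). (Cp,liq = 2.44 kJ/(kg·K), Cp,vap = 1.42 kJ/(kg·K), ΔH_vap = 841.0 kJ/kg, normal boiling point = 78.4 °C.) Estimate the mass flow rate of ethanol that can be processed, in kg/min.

ṁ = 162 kg/min

Δh = 2.44×(78.4−36.6) + 841.0 + 1.42×(112−78.4) = 990.7 kJ/kg
Q = 2670 kW = 2670 kJ/s = 160200 kJ/min
ṁ = Q/Δh = 160200 / 990.7 = 161.7 kg/min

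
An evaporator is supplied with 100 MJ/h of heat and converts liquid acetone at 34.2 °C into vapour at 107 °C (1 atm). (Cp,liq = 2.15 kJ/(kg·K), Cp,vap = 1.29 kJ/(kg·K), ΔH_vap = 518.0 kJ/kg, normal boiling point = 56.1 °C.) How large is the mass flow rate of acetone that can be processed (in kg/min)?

Δh = 2.15×(56.1−34.2) + 518.0 + 1.29×(107−56.1) = 630.75 kJ/kg
Q = 100 MJ/h = 27.778 kJ/s = 1666.7 kJ/min
ṁ = Q/Δh = 1666.7 / 630.75 = 2.6424 kg/min

ṁ = 2.64 kg/min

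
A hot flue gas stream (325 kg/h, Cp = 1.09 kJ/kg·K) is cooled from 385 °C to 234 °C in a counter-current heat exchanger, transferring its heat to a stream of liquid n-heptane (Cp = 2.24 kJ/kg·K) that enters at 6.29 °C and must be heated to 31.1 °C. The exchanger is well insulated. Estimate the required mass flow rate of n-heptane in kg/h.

Heat released by hot stream: Q = 325 × 1.09 × (385 − 234) = 53492 kJ/h
Energy balance on cold side (adiabatic exchanger): Q = ṁ_c·Cp_c·(T_c,out − T_c,in)
ṁ_c = 53492 / [2.24 × (31.1 − 6.29)] = 962.53 kg/h

ṁ_c = 963 kg/h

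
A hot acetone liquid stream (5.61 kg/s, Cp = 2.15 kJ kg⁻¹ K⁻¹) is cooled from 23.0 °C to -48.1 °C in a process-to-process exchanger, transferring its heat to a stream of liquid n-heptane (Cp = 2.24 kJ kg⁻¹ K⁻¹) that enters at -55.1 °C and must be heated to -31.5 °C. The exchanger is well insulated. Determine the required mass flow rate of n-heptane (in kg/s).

ṁ_c = 16.2 kg/s

Heat released by hot stream: Q = 5.61 × 2.15 × (23.0 − -48.1) = 857.57 kJ/s
Energy balance on cold side (adiabatic exchanger): Q = ṁ_c·Cp_c·(T_c,out − T_c,in)
ṁ_c = 857.57 / [2.24 × (-31.5 − -55.1)] = 16.222 kg/s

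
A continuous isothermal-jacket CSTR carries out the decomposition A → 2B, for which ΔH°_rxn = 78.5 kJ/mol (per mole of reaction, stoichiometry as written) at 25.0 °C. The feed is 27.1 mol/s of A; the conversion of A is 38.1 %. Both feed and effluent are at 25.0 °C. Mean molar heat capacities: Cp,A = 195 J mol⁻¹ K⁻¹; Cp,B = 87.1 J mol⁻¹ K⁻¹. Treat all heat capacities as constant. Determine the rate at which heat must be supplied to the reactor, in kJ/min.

Q_in = 48600 kJ/min

Extent of reaction ξ = 0.381 × 27.1 = 10.325 mol/s
Reaction term: ξ·ΔH°_rxn = 10.325 × 78.5 = 810.52 kJ/s
Q = ΔH = 810.52 kJ/s = 810.52 kW
Heat supplied = 48631 kJ/min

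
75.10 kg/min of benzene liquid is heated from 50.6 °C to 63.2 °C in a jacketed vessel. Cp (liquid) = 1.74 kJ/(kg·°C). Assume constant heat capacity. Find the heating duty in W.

Q = ṁ·Cp·ΔT = 75.10 × 1.74 × (63.2 − 50.6) = 1646.5 kJ/min
Converting: 1646.5 / 60 s = 27.442 kW
Heating duty = 27442 W

Q = 27400 W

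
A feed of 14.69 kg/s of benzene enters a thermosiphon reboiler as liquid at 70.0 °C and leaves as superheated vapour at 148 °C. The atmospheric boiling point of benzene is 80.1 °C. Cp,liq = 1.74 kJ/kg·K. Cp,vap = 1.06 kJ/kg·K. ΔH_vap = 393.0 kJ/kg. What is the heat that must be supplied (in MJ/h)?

Q = 25500 MJ/h

liquid 70.0→80.1 °C: 17.574 kJ/kg
vaporisation at 80.1 °C: 393 kJ/kg
vapour 80.1→148 °C: 71.974 kJ/kg
Δh = 17.574 + 393 + 71.974 = 482.55 kJ/kg
Q = ṁ·Δh = 14.69 kg/s × 482.55 kJ/kg = 7088.6 kJ/s
|Q| = 7088.6 kW = 25519 MJ/h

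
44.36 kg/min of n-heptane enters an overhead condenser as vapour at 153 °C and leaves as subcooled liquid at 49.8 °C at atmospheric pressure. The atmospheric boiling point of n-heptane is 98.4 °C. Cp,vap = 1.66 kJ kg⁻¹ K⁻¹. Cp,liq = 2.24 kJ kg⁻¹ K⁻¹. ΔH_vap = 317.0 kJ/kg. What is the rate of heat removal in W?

Q_c = 382000 W

vapour 153→98.4 °C: -90.636 kJ/kg
condensation at 98.4 °C: -317 kJ/kg
liquid 98.4→49.8 °C: -108.86 kJ/kg
Δh = -90.636 + -317 + -108.86 = -516.5 kJ/kg
Q = ṁ·Δh = 44.36 kg/min × -516.5 kJ/kg = -22912 kJ/min
|Q| = 381.87 kW = 381870 W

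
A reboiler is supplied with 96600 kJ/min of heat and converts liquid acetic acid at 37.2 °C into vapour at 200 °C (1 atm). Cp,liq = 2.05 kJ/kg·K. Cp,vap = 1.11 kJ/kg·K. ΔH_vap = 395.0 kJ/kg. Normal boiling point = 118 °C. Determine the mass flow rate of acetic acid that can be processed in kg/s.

ṁ = 2.47 kg/s

Δh = 2.05×(118−37.2) + 395.0 + 1.11×(200−118) = 651.66 kJ/kg
Q = 96600 kJ/min = 1610 kJ/s = 1610 kJ/s
ṁ = Q/Δh = 1610 / 651.66 = 2.4706 kg/s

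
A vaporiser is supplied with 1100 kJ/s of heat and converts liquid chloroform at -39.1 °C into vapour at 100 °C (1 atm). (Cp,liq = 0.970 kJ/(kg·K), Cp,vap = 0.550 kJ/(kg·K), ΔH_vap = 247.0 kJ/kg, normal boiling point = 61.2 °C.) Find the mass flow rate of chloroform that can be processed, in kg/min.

Δh = 0.970×(61.2−-39.1) + 247.0 + 0.550×(100−61.2) = 365.63 kJ/kg
Q = 1100 kJ/s = 1100 kJ/s = 66000 kJ/min
ṁ = Q/Δh = 66000 / 365.63 = 180.51 kg/min

ṁ = 181 kg/min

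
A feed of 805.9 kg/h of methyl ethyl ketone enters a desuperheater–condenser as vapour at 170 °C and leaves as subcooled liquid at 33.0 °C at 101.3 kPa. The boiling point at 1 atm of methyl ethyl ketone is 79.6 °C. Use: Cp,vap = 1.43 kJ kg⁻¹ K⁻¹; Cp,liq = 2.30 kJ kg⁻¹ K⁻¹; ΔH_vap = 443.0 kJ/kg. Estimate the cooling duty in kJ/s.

Q_c = 152 kJ/s

vapour 170→79.6 °C: -129.27 kJ/kg
condensation at 79.6 °C: -443 kJ/kg
liquid 79.6→33.0 °C: -107.18 kJ/kg
Δh = -129.27 + -443 + -107.18 = -679.45 kJ/kg
Q = ṁ·Δh = 805.9 kg/h × -679.45 kJ/kg = -547570 kJ/h
|Q| = 152.1 kW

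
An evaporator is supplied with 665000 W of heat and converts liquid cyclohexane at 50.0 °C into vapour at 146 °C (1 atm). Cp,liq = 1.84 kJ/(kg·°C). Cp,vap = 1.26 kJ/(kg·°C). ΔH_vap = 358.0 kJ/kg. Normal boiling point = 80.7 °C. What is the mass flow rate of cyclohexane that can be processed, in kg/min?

Δh = 1.84×(80.7−50.0) + 358.0 + 1.26×(146−80.7) = 496.77 kJ/kg
Q = 665000 W = 665 kJ/s = 39900 kJ/min
ṁ = Q/Δh = 39900 / 496.77 = 80.32 kg/min

ṁ = 80.3 kg/min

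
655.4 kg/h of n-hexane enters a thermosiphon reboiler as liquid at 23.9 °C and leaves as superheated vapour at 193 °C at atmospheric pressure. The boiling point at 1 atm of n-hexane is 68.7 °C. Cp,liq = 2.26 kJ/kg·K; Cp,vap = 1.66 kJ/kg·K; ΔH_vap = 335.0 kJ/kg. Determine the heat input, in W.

Q = 117000 W

liquid 23.9→68.7 °C: 101.25 kJ/kg
vaporisation at 68.7 °C: 335 kJ/kg
vapour 68.7→193 °C: 206.34 kJ/kg
Δh = 101.25 + 335 + 206.34 = 642.59 kJ/kg
Q = ṁ·Δh = 655.4 kg/h × 642.59 kJ/kg = 421150 kJ/h
|Q| = 116.99 kW = 116990 W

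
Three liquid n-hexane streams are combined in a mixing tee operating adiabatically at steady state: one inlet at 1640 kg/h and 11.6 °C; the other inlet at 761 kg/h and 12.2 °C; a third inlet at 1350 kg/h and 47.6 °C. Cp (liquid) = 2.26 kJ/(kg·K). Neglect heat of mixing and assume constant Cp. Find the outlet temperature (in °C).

No heat crosses the boundary, so H_out = H_in.
Σ ṁᵢCp,ᵢTᵢ = 1640×2.26×11.6 + 761×2.26×12.2 + 1350×2.26×47.6 = 209200
Σ ṁᵢCp,ᵢ = 1640×2.26 + 761×2.26 + 1350×2.26 = 8477.3
T_out = 209200 / 8477.3 = 24.678 °C

T_out = 24.7 °C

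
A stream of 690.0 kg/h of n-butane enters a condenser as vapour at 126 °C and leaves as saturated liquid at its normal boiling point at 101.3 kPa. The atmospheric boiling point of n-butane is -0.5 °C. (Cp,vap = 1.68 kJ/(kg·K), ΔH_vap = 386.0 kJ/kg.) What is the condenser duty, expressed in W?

vapour 126→-0.5 °C: -212.52 kJ/kg
condensation at -0.5 °C: -386 kJ/kg
Δh = -212.52 + -386 = -598.52 kJ/kg
Q = ṁ·Δh = 690.0 kg/h × -598.52 kJ/kg = -412980 kJ/h
|Q| = 114.72 kW = 114720 W

Q_c = 115000 W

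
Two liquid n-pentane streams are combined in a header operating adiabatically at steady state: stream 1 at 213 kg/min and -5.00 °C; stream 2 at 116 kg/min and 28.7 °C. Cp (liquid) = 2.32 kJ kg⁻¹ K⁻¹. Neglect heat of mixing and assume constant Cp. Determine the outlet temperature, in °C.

T_out = 6.88 °C

Energy balance with Q = 0: Σ ṁᵢCp,ᵢ(T_out − Tᵢ) = 0
Σ ṁᵢCp,ᵢTᵢ = 213×2.32×-5.00 + 116×2.32×28.7 = 5252.9
Σ ṁᵢCp,ᵢ = 213×2.32 + 116×2.32 = 763.28
T_out = 5252.9 / 763.28 = 6.8821 °C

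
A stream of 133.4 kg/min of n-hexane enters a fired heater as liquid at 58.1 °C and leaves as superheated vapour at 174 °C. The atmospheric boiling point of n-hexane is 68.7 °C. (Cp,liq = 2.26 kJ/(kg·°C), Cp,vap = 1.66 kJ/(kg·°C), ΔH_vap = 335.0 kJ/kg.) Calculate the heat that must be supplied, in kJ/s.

liquid 58.1→68.7 °C: 23.956 kJ/kg
vaporisation at 68.7 °C: 335 kJ/kg
vapour 68.7→174 °C: 174.8 kJ/kg
Δh = 23.956 + 335 + 174.8 = 533.75 kJ/kg
Q = ṁ·Δh = 133.4 kg/min × 533.75 kJ/kg = 71203 kJ/min
|Q| = 1186.7 kW

Q = 1190 kJ/s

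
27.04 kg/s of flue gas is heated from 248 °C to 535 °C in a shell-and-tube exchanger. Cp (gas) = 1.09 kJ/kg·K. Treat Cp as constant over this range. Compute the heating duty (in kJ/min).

Q = 508000 kJ/min

Q = ṁ·Cp·ΔT = 27.04 × 1.09 × (535 − 248) = 8458.9 kJ/s
Heating duty = 507540 kJ/min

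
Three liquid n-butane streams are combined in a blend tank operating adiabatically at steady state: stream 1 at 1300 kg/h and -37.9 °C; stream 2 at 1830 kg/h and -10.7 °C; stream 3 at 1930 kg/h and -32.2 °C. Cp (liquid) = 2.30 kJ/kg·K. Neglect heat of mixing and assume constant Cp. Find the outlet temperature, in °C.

Adiabatic, steady state ⇒ Σ ṁᵢCp,ᵢ(T_out − Tᵢ) = 0
T_out = Σ ṁᵢCp,ᵢTᵢ / Σ ṁᵢCp,ᵢ
      = -301290 / 11638 = -25.889 °C

T_out = -25.9 °C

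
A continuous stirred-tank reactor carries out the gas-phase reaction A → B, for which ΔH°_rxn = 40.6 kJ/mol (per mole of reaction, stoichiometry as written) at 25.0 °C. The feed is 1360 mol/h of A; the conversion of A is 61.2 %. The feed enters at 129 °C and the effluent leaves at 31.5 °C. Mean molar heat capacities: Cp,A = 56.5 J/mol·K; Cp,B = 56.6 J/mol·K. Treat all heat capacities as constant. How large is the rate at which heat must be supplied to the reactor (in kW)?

Q_in = 7.31 kW

Extent of reaction ξ = 0.612 × 1360 = 832.32 mol/h
Reaction term: ξ·ΔH°_rxn = 832.32 × 40.6 = 33792 kJ/h
Sensible, feed 129→25 °C: -7991.4 kJ/h
Outlet flows (mol/h): A 527.68, B 832.32
Sensible, products 25→31.5 °C: 500 kJ/h
Q = ΔH = 26301 kJ/h = 7.3058 kW
Heat supplied = 7.3058 kW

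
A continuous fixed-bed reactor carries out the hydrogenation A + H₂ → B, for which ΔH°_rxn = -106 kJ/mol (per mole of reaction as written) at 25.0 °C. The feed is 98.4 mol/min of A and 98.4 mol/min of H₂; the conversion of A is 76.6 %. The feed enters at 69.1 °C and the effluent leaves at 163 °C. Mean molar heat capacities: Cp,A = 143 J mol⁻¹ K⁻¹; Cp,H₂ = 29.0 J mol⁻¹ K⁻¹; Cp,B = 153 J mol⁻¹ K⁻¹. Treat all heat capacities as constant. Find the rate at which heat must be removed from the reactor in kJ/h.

Q_out = 396000 kJ/h

Extent of reaction ξ = 0.766 × 98.4 = 75.374 mol/min
Reaction term: ξ·ΔH°_rxn = 75.374 × -106 = -7989.7 kJ/min
Sensible, feed 69.1→25 °C: -746.38 kJ/min
Outlet flows (mol/min): A 23.026, H₂ 23.026, B 75.374
Sensible, products 25→163 °C: 2138 kJ/min
Q = ΔH = -6598.1 kJ/min = -109.97 kW
Heat removed = 395880 kJ/h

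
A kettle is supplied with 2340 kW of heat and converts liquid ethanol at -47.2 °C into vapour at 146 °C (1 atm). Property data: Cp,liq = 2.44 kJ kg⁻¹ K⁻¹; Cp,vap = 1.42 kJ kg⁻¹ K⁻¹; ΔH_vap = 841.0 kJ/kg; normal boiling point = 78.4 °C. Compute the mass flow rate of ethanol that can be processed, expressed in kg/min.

Δh = 2.44×(78.4−-47.2) + 841.0 + 1.42×(146−78.4) = 1243.5 kJ/kg
Q = 2340 kW = 2340 kJ/s = 140400 kJ/min
ṁ = Q/Δh = 140400 / 1243.5 = 112.91 kg/min

ṁ = 113 kg/min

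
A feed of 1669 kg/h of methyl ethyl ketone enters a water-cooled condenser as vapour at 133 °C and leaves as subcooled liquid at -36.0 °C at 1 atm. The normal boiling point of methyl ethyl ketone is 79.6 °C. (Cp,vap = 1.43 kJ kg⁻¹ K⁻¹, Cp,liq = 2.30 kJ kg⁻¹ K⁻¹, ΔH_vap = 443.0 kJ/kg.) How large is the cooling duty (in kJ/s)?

Q_c = 364 kJ/s

vapour 133→79.6 °C: -76.362 kJ/kg
condensation at 79.6 °C: -443 kJ/kg
liquid 79.6→-36.0 °C: -265.88 kJ/kg
Δh = -76.362 + -443 + -265.88 = -785.24 kJ/kg
Q = ṁ·Δh = 1669 kg/h × -785.24 kJ/kg = -1.3106e+06 kJ/h
|Q| = 364.05 kW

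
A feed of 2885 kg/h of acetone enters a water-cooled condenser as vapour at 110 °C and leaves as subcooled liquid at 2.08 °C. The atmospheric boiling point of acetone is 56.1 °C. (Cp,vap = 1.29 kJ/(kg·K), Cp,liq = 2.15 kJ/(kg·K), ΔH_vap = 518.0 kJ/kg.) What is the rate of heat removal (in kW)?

vapour 110→56.1 °C: -69.531 kJ/kg
condensation at 56.1 °C: -518 kJ/kg
liquid 56.1→2.08 °C: -116.14 kJ/kg
Δh = -69.531 + -518 + -116.14 = -703.67 kJ/kg
Q = ṁ·Δh = 2885 kg/h × -703.67 kJ/kg = -2.0301e+06 kJ/h
|Q| = 563.92 kW

Q_c = 564 kW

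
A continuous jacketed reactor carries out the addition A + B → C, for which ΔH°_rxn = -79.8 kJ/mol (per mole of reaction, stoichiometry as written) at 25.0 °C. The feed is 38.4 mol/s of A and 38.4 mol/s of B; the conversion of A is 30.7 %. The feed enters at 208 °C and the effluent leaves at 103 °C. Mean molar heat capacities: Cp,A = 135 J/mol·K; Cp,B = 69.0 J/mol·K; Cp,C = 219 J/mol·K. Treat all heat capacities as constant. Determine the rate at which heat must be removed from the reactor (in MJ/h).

Q_out = 6300 MJ/h

Extent of reaction ξ = 0.307 × 38.4 = 11.789 mol/s
Reaction term: ξ·ΔH°_rxn = 11.789 × -79.8 = -940.75 kJ/s
Sensible, feed 208→25 °C: -1433.5 kJ/s
Outlet flows (mol/s): A 26.611, B 26.611, C 11.789
Sensible, products 25→103 °C: 624.81 kJ/s
Q = ΔH = -1749.5 kJ/s = -1749.5 kW
Heat removed = 6298.1 MJ/h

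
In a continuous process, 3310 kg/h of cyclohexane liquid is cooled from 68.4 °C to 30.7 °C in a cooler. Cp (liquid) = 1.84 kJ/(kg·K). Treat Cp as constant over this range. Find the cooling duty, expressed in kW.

Q_c = 63.8 kW

Q = ṁ·Cp·ΔT = 3310 × 1.84 × (30.7 − 68.4) = -229610 kJ/h
Converting: 229610 / 3600 s = 63.78 kW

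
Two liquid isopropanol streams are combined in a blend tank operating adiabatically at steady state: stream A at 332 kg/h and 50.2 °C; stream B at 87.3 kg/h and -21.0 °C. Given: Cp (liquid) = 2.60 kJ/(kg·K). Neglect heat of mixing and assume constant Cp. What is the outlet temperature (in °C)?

T_out = 35.4 °C

Energy balance with Q = 0: Σ ṁᵢCp,ᵢ(T_out − Tᵢ) = 0
Σ ṁᵢCp,ᵢTᵢ = 332×2.60×50.2 + 87.3×2.60×-21.0 = 38566
Σ ṁᵢCp,ᵢ = 332×2.60 + 87.3×2.60 = 1090.2
T_out = 38566 / 1090.2 = 35.376 °C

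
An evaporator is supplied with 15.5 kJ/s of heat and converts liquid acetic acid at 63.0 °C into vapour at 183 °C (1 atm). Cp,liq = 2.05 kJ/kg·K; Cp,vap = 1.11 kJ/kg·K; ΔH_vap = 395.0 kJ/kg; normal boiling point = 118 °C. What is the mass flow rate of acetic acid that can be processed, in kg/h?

ṁ = 96.2 kg/h

Δh = 2.05×(118−63.0) + 395.0 + 1.11×(183−118) = 579.9 kJ/kg
Q = 15.5 kJ/s = 15.5 kJ/s = 55800 kJ/h
ṁ = Q/Δh = 55800 / 579.9 = 96.223 kg/h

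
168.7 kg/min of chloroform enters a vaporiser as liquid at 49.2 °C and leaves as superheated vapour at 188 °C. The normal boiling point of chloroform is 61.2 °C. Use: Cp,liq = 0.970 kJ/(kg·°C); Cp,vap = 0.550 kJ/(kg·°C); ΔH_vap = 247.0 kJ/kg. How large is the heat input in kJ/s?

Q = 923 kJ/s

liquid 49.2→61.2 °C: 11.64 kJ/kg
vaporisation at 61.2 °C: 247 kJ/kg
vapour 61.2→188 °C: 69.74 kJ/kg
Δh = 11.64 + 247 + 69.74 = 328.38 kJ/kg
Q = ṁ·Δh = 168.7 kg/min × 328.38 kJ/kg = 55398 kJ/min
|Q| = 923.3 kW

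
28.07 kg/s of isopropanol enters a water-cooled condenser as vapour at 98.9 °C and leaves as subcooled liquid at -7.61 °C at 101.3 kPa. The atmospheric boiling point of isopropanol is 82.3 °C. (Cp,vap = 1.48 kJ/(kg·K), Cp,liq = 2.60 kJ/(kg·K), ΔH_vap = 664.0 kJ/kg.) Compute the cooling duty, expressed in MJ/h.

vapour 98.9→82.3 °C: -24.568 kJ/kg
condensation at 82.3 °C: -664 kJ/kg
liquid 82.3→-7.61 °C: -233.77 kJ/kg
Δh = -24.568 + -664 + -233.77 = -922.33 kJ/kg
Q = ṁ·Δh = 28.07 kg/s × -922.33 kJ/kg = -25890 kJ/s
|Q| = 25890 kW = 93204 MJ/h

Q_c = 93200 MJ/h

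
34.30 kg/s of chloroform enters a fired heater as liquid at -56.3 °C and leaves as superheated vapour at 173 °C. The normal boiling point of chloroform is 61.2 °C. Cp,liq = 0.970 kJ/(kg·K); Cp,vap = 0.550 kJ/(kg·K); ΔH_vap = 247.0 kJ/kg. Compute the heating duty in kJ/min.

Q = 869000 kJ/min

liquid -56.3→61.2 °C: 113.97 kJ/kg
vaporisation at 61.2 °C: 247 kJ/kg
vapour 61.2→173 °C: 61.49 kJ/kg
Δh = 113.97 + 247 + 61.49 = 422.46 kJ/kg
Q = ṁ·Δh = 34.30 kg/s × 422.46 kJ/kg = 14491 kJ/s
|Q| = 14491 kW = 869430 kJ/min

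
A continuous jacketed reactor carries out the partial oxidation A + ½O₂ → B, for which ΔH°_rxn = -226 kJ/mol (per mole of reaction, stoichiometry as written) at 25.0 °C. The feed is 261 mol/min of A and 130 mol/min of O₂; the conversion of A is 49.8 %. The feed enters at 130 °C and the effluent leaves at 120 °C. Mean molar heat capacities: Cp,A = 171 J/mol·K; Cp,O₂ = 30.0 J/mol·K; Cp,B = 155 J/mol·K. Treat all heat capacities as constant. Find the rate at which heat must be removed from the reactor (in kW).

Extent of reaction ξ = 0.498 × 261 = 129.98 mol/min
Reaction term: ξ·ΔH°_rxn = 129.98 × -226 = -29375 kJ/min
Sensible, feed 130→25 °C: -5095.8 kJ/min
Outlet flows (mol/min): A 131.02, O₂ 65.011, B 129.98
Sensible, products 25→120 °C: 4227.7 kJ/min
Q = ΔH = -30243 kJ/min = -504.05 kW
Heat removed = 504.05 kW

Q_out = 504 kW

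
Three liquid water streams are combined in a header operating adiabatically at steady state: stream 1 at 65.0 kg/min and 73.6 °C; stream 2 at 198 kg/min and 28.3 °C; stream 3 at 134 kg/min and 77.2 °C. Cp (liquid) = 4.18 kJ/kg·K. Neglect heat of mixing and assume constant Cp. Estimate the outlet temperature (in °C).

Adiabatic, steady state ⇒ Σ ṁᵢCp,ᵢ(T_out − Tᵢ) = 0
T_out = Σ ṁᵢCp,ᵢTᵢ / Σ ṁᵢCp,ᵢ
      = 86661 / 1659.5 = 52.222 °C

T_out = 52.2 °C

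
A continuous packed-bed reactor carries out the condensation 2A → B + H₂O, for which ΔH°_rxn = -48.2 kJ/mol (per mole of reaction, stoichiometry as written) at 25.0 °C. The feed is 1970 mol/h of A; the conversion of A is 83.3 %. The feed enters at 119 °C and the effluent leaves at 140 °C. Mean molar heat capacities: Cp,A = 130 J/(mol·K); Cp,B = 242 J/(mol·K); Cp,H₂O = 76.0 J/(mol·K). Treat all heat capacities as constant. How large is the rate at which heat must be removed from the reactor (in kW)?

Extent of reaction ξ = 0.833 × 1970 / 2 = 820.5 mol/h
Reaction term: ξ·ΔH°_rxn = 820.5 × -48.2 = -39548 kJ/h
Sensible, feed 119→25 °C: -24073 kJ/h
Outlet flows (mol/h): A 328.99, B 820.5, H₂O 820.5
Sensible, products 25→140 °C: 34924 kJ/h
Q = ΔH = -28697 kJ/h = -7.9715 kW
Heat removed = 7.9715 kW

Q_out = 7.97 kW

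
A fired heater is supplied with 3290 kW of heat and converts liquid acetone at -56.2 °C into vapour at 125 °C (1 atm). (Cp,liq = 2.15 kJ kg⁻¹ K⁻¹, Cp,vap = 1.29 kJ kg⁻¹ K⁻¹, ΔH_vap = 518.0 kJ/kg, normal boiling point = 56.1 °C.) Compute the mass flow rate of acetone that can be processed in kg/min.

Δh = 2.15×(56.1−-56.2) + 518.0 + 1.29×(125−56.1) = 848.33 kJ/kg
Q = 3290 kW = 3290 kJ/s = 197400 kJ/min
ṁ = Q/Δh = 197400 / 848.33 = 232.69 kg/min

ṁ = 233 kg/min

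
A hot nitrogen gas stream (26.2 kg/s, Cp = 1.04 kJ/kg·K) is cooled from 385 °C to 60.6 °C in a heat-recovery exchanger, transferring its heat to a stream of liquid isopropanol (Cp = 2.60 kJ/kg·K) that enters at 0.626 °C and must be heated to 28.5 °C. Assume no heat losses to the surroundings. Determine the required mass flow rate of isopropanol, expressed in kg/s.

ṁ_c = 122 kg/s

Heat released by hot stream: Q = 26.2 × 1.04 × (385 − 60.6) = 8839.3 kJ/s
Energy balance on cold side (adiabatic exchanger): Q = ṁ_c·Cp_c·(T_c,out − T_c,in)
ṁ_c = 8839.3 / [2.60 × (28.5 − 0.626)] = 121.97 kg/s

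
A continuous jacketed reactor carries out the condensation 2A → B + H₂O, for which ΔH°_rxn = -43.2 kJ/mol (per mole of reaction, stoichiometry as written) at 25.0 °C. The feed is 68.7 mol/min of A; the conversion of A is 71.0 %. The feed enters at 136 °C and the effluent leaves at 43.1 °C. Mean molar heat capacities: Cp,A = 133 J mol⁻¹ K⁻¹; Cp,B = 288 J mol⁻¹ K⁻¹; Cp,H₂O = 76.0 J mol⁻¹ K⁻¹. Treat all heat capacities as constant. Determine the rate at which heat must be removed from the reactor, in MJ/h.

Extent of reaction ξ = 0.710 × 68.7 / 2 = 24.389 mol/min
Reaction term: ξ·ΔH°_rxn = 24.389 × -43.2 = -1053.6 kJ/min
Sensible, feed 136→25 °C: -1014.2 kJ/min
Outlet flows (mol/min): A 19.923, B 24.389, H₂O 24.389
Sensible, products 25→43.1 °C: 208.64 kJ/min
Q = ΔH = -1859.2 kJ/min = -30.986 kW
Heat removed = 111.55 MJ/h

Q_out = 112 MJ/h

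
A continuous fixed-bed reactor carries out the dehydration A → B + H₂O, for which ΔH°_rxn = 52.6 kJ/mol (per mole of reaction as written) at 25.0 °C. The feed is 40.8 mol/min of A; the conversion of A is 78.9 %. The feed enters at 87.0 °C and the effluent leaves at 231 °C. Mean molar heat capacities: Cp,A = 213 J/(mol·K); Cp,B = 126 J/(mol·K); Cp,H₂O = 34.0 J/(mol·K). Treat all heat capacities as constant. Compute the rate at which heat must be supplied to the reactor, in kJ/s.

Q_in = 43.2 kJ/s

Extent of reaction ξ = 0.789 × 40.8 = 32.191 mol/min
Reaction term: ξ·ΔH°_rxn = 32.191 × 52.6 = 1693.3 kJ/min
Sensible, feed 87.0→25 °C: -538.8 kJ/min
Outlet flows (mol/min): A 8.6088, B 32.191, H₂O 32.191
Sensible, products 25→231 °C: 1438.8 kJ/min
Q = ΔH = 2593.2 kJ/min = 43.22 kW
Heat supplied = 43.22 kJ/s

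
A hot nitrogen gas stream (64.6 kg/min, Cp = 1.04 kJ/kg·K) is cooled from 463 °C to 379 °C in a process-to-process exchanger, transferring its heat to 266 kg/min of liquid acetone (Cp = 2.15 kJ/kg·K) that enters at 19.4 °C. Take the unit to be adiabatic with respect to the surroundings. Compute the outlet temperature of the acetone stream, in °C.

T_c,out = 29.3 °C

Heat released by hot stream: Q = 64.6 × 1.04 × (463 − 379) = 5643.5 kJ/min
Energy balance on cold side (adiabatic exchanger): Q = ṁ_c·Cp_c·(T_c,out − T_c,in)
T_c,out = 19.4 + 5643.5/(266 × 2.15) = 29.268 °C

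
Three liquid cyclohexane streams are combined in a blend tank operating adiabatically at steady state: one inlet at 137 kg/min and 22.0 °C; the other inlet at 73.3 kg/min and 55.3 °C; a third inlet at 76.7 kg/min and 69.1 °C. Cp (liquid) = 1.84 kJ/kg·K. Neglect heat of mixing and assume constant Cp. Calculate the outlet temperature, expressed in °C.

Energy balance with Q = 0: Σ ṁᵢCp,ᵢ(T_out − Tᵢ) = 0
T_out = Σ ṁᵢCp,ᵢTᵢ / Σ ṁᵢCp,ᵢ
      = 22756 / 528.08 = 43.092 °C

T_out = 43.1 °C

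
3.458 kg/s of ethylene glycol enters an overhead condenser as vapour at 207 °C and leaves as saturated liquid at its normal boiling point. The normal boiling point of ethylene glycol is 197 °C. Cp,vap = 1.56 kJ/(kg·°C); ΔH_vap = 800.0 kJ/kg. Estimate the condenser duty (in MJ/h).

vapour 207→197 °C: -15.6 kJ/kg
condensation at 197 °C: -800 kJ/kg
Δh = -15.6 + -800 = -815.6 kJ/kg
Q = ṁ·Δh = 3.458 kg/s × -815.6 kJ/kg = -2820.3 kJ/s
|Q| = 2820.3 kW = 10153 MJ/h

Q_c = 10200 MJ/h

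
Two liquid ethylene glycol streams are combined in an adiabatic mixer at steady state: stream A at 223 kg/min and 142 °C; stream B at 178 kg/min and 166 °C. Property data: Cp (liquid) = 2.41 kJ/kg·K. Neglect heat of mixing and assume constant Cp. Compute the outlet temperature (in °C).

No heat crosses the boundary, so H_out = H_in.
Σ ṁᵢCp,ᵢTᵢ = 223×2.41×142 + 178×2.41×166 = 147530
Σ ṁᵢCp,ᵢ = 223×2.41 + 178×2.41 = 966.41
T_out = 147530 / 966.41 = 152.65 °C

T_out = 153 °C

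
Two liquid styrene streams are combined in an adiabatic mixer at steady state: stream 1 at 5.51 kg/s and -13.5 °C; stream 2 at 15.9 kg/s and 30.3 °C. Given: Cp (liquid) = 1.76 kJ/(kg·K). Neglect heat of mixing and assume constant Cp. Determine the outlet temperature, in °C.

T_out = 19.0 °C

Adiabatic, steady state ⇒ Σ ṁᵢCp,ᵢ(T_out − Tᵢ) = 0
Σ ṁᵢCp,ᵢTᵢ = 5.51×1.76×-13.5 + 15.9×1.76×30.3 = 717
Σ ṁᵢCp,ᵢ = 5.51×1.76 + 15.9×1.76 = 37.682
T_out = 717 / 37.682 = 19.028 °C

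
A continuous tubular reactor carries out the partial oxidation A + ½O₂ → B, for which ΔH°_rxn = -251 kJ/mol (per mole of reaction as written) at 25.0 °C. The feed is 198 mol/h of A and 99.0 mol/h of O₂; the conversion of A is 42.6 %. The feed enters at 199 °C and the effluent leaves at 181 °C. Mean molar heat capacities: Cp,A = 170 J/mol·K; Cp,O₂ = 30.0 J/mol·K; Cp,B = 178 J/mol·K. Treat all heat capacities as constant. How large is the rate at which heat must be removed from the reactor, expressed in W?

Extent of reaction ξ = 0.426 × 198 = 84.348 mol/h
Reaction term: ξ·ΔH°_rxn = 84.348 × -251 = -21171 kJ/h
Sensible, feed 199→25 °C: -6373.6 kJ/h
Outlet flows (mol/h): A 113.65, O₂ 56.826, B 84.348
Sensible, products 25→181 °C: 5622.2 kJ/h
Q = ΔH = -21923 kJ/h = -6.0897 kW
Heat removed = 6089.7 W

Q_out = 6090 W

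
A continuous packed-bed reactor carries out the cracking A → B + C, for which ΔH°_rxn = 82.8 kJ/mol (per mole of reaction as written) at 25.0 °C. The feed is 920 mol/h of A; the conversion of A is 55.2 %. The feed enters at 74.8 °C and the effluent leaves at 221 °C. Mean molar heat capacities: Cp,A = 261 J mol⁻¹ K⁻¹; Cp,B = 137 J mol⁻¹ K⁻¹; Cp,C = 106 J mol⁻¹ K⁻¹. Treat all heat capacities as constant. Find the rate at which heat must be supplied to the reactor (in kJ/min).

Q_in = 1260 kJ/min

Extent of reaction ξ = 0.552 × 920 = 507.84 mol/h
Reaction term: ξ·ΔH°_rxn = 507.84 × 82.8 = 42049 kJ/h
Sensible, feed 74.8→25 °C: -11958 kJ/h
Outlet flows (mol/h): A 412.16, B 507.84, C 507.84
Sensible, products 25→221 °C: 45272 kJ/h
Q = ΔH = 75363 kJ/h = 20.934 kW
Heat supplied = 1256.1 kJ/min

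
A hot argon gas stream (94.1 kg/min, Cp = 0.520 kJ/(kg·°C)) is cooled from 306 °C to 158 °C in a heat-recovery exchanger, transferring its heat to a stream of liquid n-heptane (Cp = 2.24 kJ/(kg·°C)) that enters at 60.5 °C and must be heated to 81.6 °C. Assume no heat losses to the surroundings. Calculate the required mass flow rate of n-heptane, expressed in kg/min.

ṁ_c = 153 kg/min

Heat released by hot stream: Q = 94.1 × 0.520 × (306 − 158) = 7241.9 kJ/min
Energy balance on cold side (adiabatic exchanger): Q = ṁ_c·Cp_c·(T_c,out − T_c,in)
ṁ_c = 7241.9 / [2.24 × (81.6 − 60.5)] = 153.22 kg/min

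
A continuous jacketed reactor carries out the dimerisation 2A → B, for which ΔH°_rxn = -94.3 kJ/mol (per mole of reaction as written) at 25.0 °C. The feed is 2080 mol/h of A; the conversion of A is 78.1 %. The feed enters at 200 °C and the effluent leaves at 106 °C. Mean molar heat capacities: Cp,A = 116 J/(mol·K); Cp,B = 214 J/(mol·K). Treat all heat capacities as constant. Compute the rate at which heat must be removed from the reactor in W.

Extent of reaction ξ = 0.781 × 2080 / 2 = 812.24 mol/h
Reaction term: ξ·ΔH°_rxn = 812.24 × -94.3 = -76594 kJ/h
Sensible, feed 200→25 °C: -42224 kJ/h
Outlet flows (mol/h): A 455.52, B 812.24
Sensible, products 25→106 °C: 18359 kJ/h
Q = ΔH = -100460 kJ/h = -27.905 kW
Heat removed = 27905 W

Q_out = 27900 W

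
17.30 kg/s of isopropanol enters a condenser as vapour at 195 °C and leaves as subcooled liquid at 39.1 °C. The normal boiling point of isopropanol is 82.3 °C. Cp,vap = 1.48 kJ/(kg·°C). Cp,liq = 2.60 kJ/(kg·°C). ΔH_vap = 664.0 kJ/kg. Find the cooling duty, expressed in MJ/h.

vapour 195→82.3 °C: -166.8 kJ/kg
condensation at 82.3 °C: -664 kJ/kg
liquid 82.3→39.1 °C: -112.32 kJ/kg
Δh = -166.8 + -664 + -112.32 = -943.12 kJ/kg
Q = ṁ·Δh = 17.30 kg/s × -943.12 kJ/kg = -16316 kJ/s
|Q| = 16316 kW = 58737 MJ/h

Q_c = 58700 MJ/h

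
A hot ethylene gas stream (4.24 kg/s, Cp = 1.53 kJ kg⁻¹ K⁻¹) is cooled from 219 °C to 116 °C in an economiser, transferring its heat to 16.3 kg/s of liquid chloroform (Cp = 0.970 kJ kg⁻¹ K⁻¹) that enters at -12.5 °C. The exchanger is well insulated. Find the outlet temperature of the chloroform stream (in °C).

Heat released by hot stream: Q = 4.24 × 1.53 × (219 − 116) = 668.18 kJ/s
Energy balance on cold side (adiabatic exchanger): Q = ṁ_c·Cp_c·(T_c,out − T_c,in)
T_c,out = -12.5 + 668.18/(16.3 × 0.970) = 29.761 °C

T_c,out = 29.8 °C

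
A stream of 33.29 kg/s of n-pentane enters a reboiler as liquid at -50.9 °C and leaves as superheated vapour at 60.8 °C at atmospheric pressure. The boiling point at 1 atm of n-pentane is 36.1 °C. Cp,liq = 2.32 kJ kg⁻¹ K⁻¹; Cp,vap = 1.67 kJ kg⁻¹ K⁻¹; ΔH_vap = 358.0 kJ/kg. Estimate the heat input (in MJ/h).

liquid -50.9→36.1 °C: 201.84 kJ/kg
vaporisation at 36.1 °C: 358 kJ/kg
vapour 36.1→60.8 °C: 41.249 kJ/kg
Δh = 201.84 + 358 + 41.249 = 601.09 kJ/kg
Q = ṁ·Δh = 33.29 kg/s × 601.09 kJ/kg = 20010 kJ/s
|Q| = 20010 kW = 72037 MJ/h

Q = 72000 MJ/h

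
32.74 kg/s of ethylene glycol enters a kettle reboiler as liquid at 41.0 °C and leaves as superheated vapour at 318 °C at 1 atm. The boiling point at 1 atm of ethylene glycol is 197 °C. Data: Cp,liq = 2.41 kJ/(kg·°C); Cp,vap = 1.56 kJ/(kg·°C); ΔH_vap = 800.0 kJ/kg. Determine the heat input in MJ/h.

liquid 41.0→197 °C: 375.96 kJ/kg
vaporisation at 197 °C: 800 kJ/kg
vapour 197→318 °C: 188.76 kJ/kg
Δh = 375.96 + 800 + 188.76 = 1364.7 kJ/kg
Q = ṁ·Δh = 32.74 kg/s × 1364.7 kJ/kg = 44681 kJ/s
|Q| = 44681 kW = 160850 MJ/h

Q = 161000 MJ/h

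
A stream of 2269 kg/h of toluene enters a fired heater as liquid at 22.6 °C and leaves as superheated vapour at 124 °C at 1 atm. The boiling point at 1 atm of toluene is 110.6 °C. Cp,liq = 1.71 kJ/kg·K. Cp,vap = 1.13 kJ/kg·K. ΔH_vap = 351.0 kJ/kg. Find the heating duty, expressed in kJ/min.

liquid 22.6→110.6 °C: 150.48 kJ/kg
vaporisation at 110.6 °C: 351 kJ/kg
vapour 110.6→124 °C: 15.142 kJ/kg
Δh = 150.48 + 351 + 15.142 = 516.62 kJ/kg
Q = ṁ·Δh = 2269 kg/h × 516.62 kJ/kg = 1.1722e+06 kJ/h
|Q| = 325.62 kW = 19537 kJ/min

Q = 19500 kJ/min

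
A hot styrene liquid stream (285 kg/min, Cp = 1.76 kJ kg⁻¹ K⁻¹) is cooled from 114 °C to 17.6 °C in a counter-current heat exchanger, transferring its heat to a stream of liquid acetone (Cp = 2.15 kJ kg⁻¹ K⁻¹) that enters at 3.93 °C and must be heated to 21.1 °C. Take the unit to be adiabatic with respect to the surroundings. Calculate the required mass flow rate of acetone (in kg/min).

Heat released by hot stream: Q = 285 × 1.76 × (114 − 17.6) = 48354 kJ/min
Energy balance on cold side (adiabatic exchanger): Q = ṁ_c·Cp_c·(T_c,out − T_c,in)
ṁ_c = 48354 / [2.15 × (21.1 − 3.93)] = 1309.9 kg/min

ṁ_c = 1310 kg/min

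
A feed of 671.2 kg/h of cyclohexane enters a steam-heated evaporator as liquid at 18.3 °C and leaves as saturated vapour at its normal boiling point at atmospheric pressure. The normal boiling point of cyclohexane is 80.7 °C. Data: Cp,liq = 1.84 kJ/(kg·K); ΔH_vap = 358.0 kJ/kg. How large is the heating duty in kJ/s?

Q = 88.2 kJ/s

liquid 18.3→80.7 °C: 114.82 kJ/kg
vaporisation at 80.7 °C: 358 kJ/kg
Δh = 114.82 + 358 = 472.82 kJ/kg
Q = ṁ·Δh = 671.2 kg/h × 472.82 kJ/kg = 317350 kJ/h
|Q| = 88.154 kW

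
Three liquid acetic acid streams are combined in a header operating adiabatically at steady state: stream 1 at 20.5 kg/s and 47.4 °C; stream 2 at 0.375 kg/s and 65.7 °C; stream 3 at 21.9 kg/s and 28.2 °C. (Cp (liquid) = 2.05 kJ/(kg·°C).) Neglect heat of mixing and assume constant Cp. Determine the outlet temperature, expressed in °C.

T_out = 37.7 °C

Energy balance with Q = 0: Σ ṁᵢCp,ᵢ(T_out − Tᵢ) = 0
T_out = Σ ṁᵢCp,ᵢTᵢ / Σ ṁᵢCp,ᵢ
      = 3308.5 / 87.689 = 37.73 °C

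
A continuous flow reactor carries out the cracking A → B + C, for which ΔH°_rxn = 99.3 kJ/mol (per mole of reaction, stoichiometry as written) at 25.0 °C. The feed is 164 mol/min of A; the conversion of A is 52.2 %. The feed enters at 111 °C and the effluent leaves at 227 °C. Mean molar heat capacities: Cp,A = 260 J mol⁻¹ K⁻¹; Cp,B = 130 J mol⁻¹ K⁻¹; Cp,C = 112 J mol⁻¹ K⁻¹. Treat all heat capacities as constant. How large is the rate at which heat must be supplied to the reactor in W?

Extent of reaction ξ = 0.522 × 164 = 85.608 mol/min
Reaction term: ξ·ΔH°_rxn = 85.608 × 99.3 = 8500.9 kJ/min
Sensible, feed 111→25 °C: -3667 kJ/min
Outlet flows (mol/min): A 78.392, B 85.608, C 85.608
Sensible, products 25→227 °C: 8302 kJ/min
Q = ΔH = 13136 kJ/min = 218.93 kW
Heat supplied = 218930 W

Q_in = 219000 W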